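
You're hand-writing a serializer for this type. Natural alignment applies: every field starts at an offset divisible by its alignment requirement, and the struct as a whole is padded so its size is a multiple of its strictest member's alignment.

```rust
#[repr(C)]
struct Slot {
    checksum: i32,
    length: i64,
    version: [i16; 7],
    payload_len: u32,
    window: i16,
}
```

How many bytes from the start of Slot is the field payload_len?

@0: checksum [4B, align 4] → 4
+4 pad (align 8)
@8: length [8B, align 8] → 16
@16: version [14B, align 2] → 30
+2 pad (align 4)
@32: payload_len [4B, align 4] → 36

32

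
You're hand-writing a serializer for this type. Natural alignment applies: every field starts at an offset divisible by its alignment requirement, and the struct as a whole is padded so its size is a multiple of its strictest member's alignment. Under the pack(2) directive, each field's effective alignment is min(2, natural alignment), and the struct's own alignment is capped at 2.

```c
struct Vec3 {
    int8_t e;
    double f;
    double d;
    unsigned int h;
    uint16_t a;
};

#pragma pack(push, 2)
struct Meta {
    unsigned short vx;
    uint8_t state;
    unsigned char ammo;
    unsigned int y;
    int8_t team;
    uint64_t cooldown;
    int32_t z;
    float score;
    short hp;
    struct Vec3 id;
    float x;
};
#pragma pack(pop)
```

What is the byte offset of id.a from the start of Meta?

Vec3: 0..1  e  (1B, 1-aligned); 1..8  -- padding (7B); 8..16  f  (8B, 8-aligned); 16..24  d  (8B, 8-aligned); 24..28  h  (4B, 4-aligned); 28..30  a  (2B, 2-aligned); 30..32  -- tail padding (2B); sizeof = 32, alignof = 8
0..2  vx  (2B, 2-aligned)
2..3  state  (1B, 1-aligned)
3..4  ammo  (1B, 1-aligned)
4..8  y  (4B, 2-aligned)
8..9  team  (1B, 1-aligned)
9..10  -- padding (1B)
10..18  cooldown  (8B, 2-aligned)
18..22  z  (4B, 2-aligned)
22..26  score  (4B, 2-aligned)
26..28  hp  (2B, 2-aligned)
28..60  id  (32B, 2-aligned)
within Vec3: a at 28
28 + 28 = 56

56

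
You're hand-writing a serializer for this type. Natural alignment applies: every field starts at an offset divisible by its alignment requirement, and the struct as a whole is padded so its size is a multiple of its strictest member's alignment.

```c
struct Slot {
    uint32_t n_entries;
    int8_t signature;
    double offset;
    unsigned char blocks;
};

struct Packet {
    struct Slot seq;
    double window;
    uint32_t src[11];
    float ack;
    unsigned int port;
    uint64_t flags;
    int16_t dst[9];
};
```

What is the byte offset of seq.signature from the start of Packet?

Slot: 0..4  n_entries  (4B, 4-aligned); 4..5  signature  (1B, 1-aligned); 5..8  -- padding (3B); 8..16  offset  (8B, 8-aligned); 16..17  blocks  (1B, 1-aligned); 17..24  -- tail padding (7B); sizeof = 24, alignof = 8
0..24  seq  (24B, 8-aligned)
within Slot: signature at 4
0 + 4 = 4

4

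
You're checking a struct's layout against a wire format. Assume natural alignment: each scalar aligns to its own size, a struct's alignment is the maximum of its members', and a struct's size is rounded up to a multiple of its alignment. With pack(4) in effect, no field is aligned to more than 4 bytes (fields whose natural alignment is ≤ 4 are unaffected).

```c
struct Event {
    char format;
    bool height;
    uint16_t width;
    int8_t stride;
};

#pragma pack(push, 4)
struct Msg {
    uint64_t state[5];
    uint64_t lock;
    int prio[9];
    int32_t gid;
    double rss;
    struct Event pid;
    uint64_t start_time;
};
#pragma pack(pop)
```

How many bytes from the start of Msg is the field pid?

Event: format at 0 (size 1, align 1) → ends 1; height at 1 (size 1, align 1) → ends 2; width at 2 (size 2, align 2) → ends 4; stride at 4 (size 1, align 1) → ends 5; tail pad 1 to reach multiple of 2; total 6 bytes, alignment 2
state at 0 (size 40, align 4) → ends 40
lock at 40 (size 8, align 4) → ends 48
prio at 48 (size 36, align 4) → ends 84
gid at 84 (size 4, align 4) → ends 88
rss at 88 (size 8, align 4) → ends 96
pid at 96 (size 6, align 2) → ends 102

96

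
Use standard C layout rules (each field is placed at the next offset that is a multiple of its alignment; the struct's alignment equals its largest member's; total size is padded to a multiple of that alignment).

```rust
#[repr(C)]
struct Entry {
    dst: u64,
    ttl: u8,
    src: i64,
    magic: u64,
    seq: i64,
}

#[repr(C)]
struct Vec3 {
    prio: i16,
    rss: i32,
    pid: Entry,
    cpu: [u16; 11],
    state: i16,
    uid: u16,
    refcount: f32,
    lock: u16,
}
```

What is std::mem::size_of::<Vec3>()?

88 bytes

Entry: @0: dst [8B, align 8] → 8; @8: ttl [1B, align 1] → 9; +7 pad (align 8); @16: src [8B, align 8] → 24; @24: magic [8B, align 8] → 32; @32: seq [8B, align 8] → 40; size 40, align 8
@0: prio [2B, align 2] → 2
+2 pad (align 4)
@4: rss [4B, align 4] → 8
@8: pid [40B, align 8] → 48
@48: cpu [22B, align 2] → 70
@70: state [2B, align 2] → 72
@72: uid [2B, align 2] → 74
+2 pad (align 4)
@76: refcount [4B, align 4] → 80
@80: lock [2B, align 2] → 82
+6 tail pad (align 8)
size 88, align 8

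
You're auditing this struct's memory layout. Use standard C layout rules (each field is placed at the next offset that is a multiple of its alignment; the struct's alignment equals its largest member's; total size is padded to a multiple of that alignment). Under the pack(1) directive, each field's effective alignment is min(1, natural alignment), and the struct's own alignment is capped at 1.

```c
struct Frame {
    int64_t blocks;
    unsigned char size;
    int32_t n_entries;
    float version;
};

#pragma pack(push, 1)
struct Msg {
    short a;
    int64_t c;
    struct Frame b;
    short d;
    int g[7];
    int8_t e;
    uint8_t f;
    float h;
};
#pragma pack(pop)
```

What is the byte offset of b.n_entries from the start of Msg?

Frame: blocks at 0 (size 8, align 8) → ends 8; size at 8 (size 1, align 1) → ends 9; pad 3 to align 4 for n_entries; n_entries at 12 (size 4, align 4) → ends 16; version at 16 (size 4, align 4) → ends 20; tail pad 4 to reach multiple of 8; total 24 bytes, alignment 8
a at 0 (size 2, align 1) → ends 2
c at 2 (size 8, align 1) → ends 10
b at 10 (size 24, align 1) → ends 34
within Frame: n_entries at 12
10 + 12 = 22

22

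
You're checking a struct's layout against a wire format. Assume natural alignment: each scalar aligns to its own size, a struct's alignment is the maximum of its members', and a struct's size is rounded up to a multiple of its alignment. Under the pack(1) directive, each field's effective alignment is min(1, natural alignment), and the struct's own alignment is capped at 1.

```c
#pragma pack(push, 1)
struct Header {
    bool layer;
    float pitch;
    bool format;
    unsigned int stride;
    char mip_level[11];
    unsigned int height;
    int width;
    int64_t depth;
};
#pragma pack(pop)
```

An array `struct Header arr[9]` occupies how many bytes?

@0: layer [1B, align 1] → 1
@1: pitch [4B, align 1] → 5
@5: format [1B, align 1] → 6
@6: stride [4B, align 1] → 10
@10: mip_level [11B, align 1] → 21
@21: height [4B, align 1] → 25
@25: width [4B, align 1] → 29
@29: depth [8B, align 1] → 37
size 37, align 1
array of 9: 9 × 37 = 333

333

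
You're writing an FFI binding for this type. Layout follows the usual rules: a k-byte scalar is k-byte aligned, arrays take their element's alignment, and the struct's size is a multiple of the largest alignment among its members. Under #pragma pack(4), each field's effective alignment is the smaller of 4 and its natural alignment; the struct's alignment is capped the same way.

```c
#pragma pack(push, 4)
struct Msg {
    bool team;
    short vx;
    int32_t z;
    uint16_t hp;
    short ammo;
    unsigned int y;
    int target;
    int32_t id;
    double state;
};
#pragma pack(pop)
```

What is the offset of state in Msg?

24

0..1  team  (1B, 1-aligned)
1..2  -- padding (1B)
2..4  vx  (2B, 2-aligned)
4..8  z  (4B, 4-aligned)
8..10  hp  (2B, 2-aligned)
10..12  ammo  (2B, 2-aligned)
12..16  y  (4B, 4-aligned)
16..20  target  (4B, 4-aligned)
20..24  id  (4B, 4-aligned)
24..32  state  (8B, 4-aligned)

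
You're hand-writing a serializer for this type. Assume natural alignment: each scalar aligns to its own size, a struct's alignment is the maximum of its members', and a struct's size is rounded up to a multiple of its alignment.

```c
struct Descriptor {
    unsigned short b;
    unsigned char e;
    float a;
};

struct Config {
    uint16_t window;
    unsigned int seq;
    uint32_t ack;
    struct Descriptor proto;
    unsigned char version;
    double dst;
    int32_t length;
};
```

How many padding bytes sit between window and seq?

2

Descriptor: 0..2  b  (2B, 2-aligned); 2..3  e  (1B, 1-aligned); 3..4  -- padding (1B); 4..8  a  (4B, 4-aligned); sizeof = 8, alignof = 4
0..2  window  (2B, 2-aligned)
2..4  -- padding (2B)
4..8  seq  (4B, 4-aligned)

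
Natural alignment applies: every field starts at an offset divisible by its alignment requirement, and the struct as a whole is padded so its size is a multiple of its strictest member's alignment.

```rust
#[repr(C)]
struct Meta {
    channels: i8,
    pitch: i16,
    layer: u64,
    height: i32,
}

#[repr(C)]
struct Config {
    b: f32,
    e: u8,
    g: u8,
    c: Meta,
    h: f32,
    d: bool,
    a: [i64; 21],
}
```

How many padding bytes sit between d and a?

Meta: channels at 0 (size 1, align 1) → ends 1; pad 1 to align 2 for pitch; pitch at 2 (size 2, align 2) → ends 4; pad 4 to align 8 for layer; layer at 8 (size 8, align 8) → ends 16; height at 16 (size 4, align 4) → ends 20; tail pad 4 to reach multiple of 8; total 24 bytes, alignment 8
b at 0 (size 4, align 4) → ends 4
e at 4 (size 1, align 1) → ends 5
g at 5 (size 1, align 1) → ends 6
pad 2 to align 8 for c
c at 8 (size 24, align 8) → ends 32
h at 32 (size 4, align 4) → ends 36
d at 36 (size 1, align 1) → ends 37
pad 3 to align 8 for a
a at 40 (size 168, align 8) → ends 208

3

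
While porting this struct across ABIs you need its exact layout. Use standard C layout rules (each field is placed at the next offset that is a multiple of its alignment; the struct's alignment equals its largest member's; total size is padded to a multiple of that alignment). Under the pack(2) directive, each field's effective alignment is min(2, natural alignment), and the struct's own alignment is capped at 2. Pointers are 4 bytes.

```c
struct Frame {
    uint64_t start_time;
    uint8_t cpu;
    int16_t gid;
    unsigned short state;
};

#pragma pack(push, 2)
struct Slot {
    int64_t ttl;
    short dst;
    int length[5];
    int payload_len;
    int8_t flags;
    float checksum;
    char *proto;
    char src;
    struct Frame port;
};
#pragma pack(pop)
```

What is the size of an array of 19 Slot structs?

1178

Frame: start_time at 0 (size 8, align 8) → ends 8; cpu at 8 (size 1, align 1) → ends 9; pad 1 to align 2 for gid; gid at 10 (size 2, align 2) → ends 12; state at 12 (size 2, align 2) → ends 14; tail pad 2 to reach multiple of 8; total 16 bytes, alignment 8
ttl at 0 (size 8, align 2) → ends 8
dst at 8 (size 2, align 2) → ends 10
length at 10 (size 20, align 2) → ends 30
payload_len at 30 (size 4, align 2) → ends 34
flags at 34 (size 1, align 1) → ends 35
pad 1 to align 2 for checksum
checksum at 36 (size 4, align 2) → ends 40
proto at 40 (size 4, align 2) → ends 44
src at 44 (size 1, align 1) → ends 45
pad 1 to align 2 for port
port at 46 (size 16, align 2) → ends 62
total 62 bytes, alignment 2
array of 19: 19 × 62 = 1178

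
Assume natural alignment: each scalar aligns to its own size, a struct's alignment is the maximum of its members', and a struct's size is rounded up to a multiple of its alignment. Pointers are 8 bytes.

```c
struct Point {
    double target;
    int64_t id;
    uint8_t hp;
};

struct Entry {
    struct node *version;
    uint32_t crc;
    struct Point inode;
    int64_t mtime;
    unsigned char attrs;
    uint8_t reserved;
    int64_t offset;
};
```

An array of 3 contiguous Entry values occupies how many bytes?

Point: @0: target [8B, align 8] → 8; @8: id [8B, align 8] → 16; @16: hp [1B, align 1] → 17; +7 tail pad (align 8); size 24, align 8
@0: version [8B, align 8] → 8
@8: crc [4B, align 4] → 12
+4 pad (align 8)
@16: inode [24B, align 8] → 40
@40: mtime [8B, align 8] → 48
@48: attrs [1B, align 1] → 49
@49: reserved [1B, align 1] → 50
+6 pad (align 8)
@56: offset [8B, align 8] → 64
size 64, align 8
array of 3: 3 × 64 = 192

192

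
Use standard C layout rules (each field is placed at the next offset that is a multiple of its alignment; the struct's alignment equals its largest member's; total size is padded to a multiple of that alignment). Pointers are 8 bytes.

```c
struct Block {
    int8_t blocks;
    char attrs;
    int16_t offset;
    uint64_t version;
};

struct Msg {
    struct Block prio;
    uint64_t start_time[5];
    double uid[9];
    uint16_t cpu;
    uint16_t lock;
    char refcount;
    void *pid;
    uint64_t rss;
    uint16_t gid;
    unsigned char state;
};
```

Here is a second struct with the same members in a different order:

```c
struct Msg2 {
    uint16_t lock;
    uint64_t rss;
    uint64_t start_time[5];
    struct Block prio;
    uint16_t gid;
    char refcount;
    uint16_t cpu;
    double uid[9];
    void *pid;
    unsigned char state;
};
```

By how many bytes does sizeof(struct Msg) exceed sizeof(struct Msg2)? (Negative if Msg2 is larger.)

Block: blocks at 0 (size 1, align 1) → ends 1; attrs at 1 (size 1, align 1) → ends 2; offset at 2 (size 2, align 2) → ends 4; pad 4 to align 8 for version; version at 8 (size 8, align 8) → ends 16; total 16 bytes, alignment 8
prio at 0 (size 16, align 8) → ends 16
start_time at 16 (size 40, align 8) → ends 56
uid at 56 (size 72, align 8) → ends 128
cpu at 128 (size 2, align 2) → ends 130
lock at 130 (size 2, align 2) → ends 132
refcount at 132 (size 1, align 1) → ends 133
pad 3 to align 8 for pid
pid at 136 (size 8, align 8) → ends 144
rss at 144 (size 8, align 8) → ends 152
gid at 152 (size 2, align 2) → ends 154
state at 154 (size 1, align 1) → ends 155
tail pad 5 to reach multiple of 8
total 160 bytes, alignment 8
— Msg2 —
lock at 0 (size 2, align 2) → ends 2
pad 6 to align 8 for rss
rss at 8 (size 8, align 8) → ends 16
start_time at 16 (size 40, align 8) → ends 56
prio at 56 (size 16, align 8) → ends 72
gid at 72 (size 2, align 2) → ends 74
refcount at 74 (size 1, align 1) → ends 75
pad 1 to align 2 for cpu
cpu at 76 (size 2, align 2) → ends 78
pad 2 to align 8 for uid
uid at 80 (size 72, align 8) → ends 152
pid at 152 (size 8, align 8) → ends 160
state at 160 (size 1, align 1) → ends 161
tail pad 7 to reach multiple of 8
total 168 bytes, alignment 8
160 − 168 = -8

-8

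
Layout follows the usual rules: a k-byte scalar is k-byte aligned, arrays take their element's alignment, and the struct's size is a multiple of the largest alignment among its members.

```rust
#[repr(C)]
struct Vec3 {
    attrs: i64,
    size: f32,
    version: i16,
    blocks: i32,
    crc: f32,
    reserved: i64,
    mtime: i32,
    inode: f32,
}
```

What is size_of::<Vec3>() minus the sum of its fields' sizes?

attrs at 0 (size 8, align 8) → ends 8
size at 8 (size 4, align 4) → ends 12
version at 12 (size 2, align 2) → ends 14
pad 2 to align 4 for blocks
blocks at 16 (size 4, align 4) → ends 20
crc at 20 (size 4, align 4) → ends 24
reserved at 24 (size 8, align 8) → ends 32
mtime at 32 (size 4, align 4) → ends 36
inode at 36 (size 4, align 4) → ends 40
total 40 bytes, alignment 8
data bytes 38, size 40 → padding 2

2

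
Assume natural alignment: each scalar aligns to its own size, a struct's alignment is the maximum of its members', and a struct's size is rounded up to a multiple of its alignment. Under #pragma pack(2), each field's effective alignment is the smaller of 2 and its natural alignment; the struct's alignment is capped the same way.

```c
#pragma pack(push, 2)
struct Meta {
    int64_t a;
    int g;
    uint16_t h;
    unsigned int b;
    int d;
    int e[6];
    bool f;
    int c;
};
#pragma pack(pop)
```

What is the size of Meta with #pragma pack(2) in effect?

@0: a [8B, align 2] → 8
@8: g [4B, align 2] → 12
@12: h [2B, align 2] → 14
@14: b [4B, align 2] → 18
@18: d [4B, align 2] → 22
@22: e [24B, align 2] → 46
@46: f [1B, align 1] → 47
+1 pad (align 2)
@48: c [4B, align 2] → 52
size 52, align 2

52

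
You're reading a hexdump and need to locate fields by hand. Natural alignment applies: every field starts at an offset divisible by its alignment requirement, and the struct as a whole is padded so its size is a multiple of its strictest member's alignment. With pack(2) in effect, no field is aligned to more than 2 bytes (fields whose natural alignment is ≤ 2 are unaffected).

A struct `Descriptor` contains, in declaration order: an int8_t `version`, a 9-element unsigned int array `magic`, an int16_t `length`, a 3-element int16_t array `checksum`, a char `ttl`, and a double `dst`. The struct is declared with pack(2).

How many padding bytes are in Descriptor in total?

@0: version [1B, align 1] → 1
+1 pad (align 2)
@2: magic [36B, align 2] → 38
@38: length [2B, align 2] → 40
@40: checksum [6B, align 2] → 46
@46: ttl [1B, align 1] → 47
+1 pad (align 2)
@48: dst [8B, align 2] → 56
size 56, align 2
data bytes 54, size 56 → padding 2

2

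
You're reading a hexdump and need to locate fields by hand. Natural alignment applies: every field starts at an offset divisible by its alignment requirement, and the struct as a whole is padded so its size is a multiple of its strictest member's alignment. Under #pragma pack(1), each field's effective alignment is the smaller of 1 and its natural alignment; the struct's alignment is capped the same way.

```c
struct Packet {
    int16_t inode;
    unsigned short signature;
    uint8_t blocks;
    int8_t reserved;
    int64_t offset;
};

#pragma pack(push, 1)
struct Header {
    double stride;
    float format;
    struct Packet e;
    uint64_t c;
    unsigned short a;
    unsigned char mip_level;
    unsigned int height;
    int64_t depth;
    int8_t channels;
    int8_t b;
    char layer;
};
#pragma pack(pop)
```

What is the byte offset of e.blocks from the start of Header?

16

Packet: @0: inode [2B, align 2] → 2; @2: signature [2B, align 2] → 4; @4: blocks [1B, align 1] → 5; @5: reserved [1B, align 1] → 6; +2 pad (align 8); @8: offset [8B, align 8] → 16; size 16, align 8
@0: stride [8B, align 1] → 8
@8: format [4B, align 1] → 12
@12: e [16B, align 1] → 28
within Packet: blocks at 4
12 + 4 = 16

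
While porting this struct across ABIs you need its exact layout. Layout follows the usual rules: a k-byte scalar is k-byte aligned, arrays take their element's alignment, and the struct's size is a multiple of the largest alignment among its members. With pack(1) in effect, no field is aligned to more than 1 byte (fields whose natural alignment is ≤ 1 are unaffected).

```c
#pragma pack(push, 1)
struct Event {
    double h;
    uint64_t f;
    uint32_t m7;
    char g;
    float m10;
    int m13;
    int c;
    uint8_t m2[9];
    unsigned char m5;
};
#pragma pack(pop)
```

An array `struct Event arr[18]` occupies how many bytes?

774

@0: h [8B, align 1] → 8
@8: f [8B, align 1] → 16
@16: m7 [4B, align 1] → 20
@20: g [1B, align 1] → 21
@21: m10 [4B, align 1] → 25
@25: m13 [4B, align 1] → 29
@29: c [4B, align 1] → 33
@33: m2 [9B, align 1] → 42
@42: m5 [1B, align 1] → 43
size 43, align 1
array of 18: 18 × 43 = 774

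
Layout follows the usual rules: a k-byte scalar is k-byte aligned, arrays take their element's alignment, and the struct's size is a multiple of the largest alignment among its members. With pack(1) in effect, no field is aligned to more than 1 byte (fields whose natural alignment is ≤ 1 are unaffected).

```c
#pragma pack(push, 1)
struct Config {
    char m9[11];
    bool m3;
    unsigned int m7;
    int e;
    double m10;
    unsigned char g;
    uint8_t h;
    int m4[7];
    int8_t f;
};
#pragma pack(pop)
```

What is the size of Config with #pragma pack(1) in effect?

@0: m9 [11B, align 1] → 11
@11: m3 [1B, align 1] → 12
@12: m7 [4B, align 1] → 16
@16: e [4B, align 1] → 20
@20: m10 [8B, align 1] → 28
@28: g [1B, align 1] → 29
@29: h [1B, align 1] → 30
@30: m4 [28B, align 1] → 58
@58: f [1B, align 1] → 59
size 59, align 1

59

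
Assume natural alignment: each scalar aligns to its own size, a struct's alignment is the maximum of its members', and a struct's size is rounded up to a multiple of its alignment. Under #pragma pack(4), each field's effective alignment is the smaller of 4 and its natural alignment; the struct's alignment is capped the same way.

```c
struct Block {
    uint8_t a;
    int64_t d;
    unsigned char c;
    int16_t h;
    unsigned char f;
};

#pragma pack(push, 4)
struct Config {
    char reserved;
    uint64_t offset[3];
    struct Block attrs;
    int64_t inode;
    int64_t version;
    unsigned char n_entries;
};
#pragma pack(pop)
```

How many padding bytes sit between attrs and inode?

0

Block: @0: a [1B, align 1] → 1; +7 pad (align 8); @8: d [8B, align 8] → 16; @16: c [1B, align 1] → 17; +1 pad (align 2); @18: h [2B, align 2] → 20; @20: f [1B, align 1] → 21; +3 tail pad (align 8); size 24, align 8
@0: reserved [1B, align 1] → 1
+3 pad (align 4)
@4: offset [24B, align 4] → 28
@28: attrs [24B, align 4] → 52
@52: inode [8B, align 4] → 60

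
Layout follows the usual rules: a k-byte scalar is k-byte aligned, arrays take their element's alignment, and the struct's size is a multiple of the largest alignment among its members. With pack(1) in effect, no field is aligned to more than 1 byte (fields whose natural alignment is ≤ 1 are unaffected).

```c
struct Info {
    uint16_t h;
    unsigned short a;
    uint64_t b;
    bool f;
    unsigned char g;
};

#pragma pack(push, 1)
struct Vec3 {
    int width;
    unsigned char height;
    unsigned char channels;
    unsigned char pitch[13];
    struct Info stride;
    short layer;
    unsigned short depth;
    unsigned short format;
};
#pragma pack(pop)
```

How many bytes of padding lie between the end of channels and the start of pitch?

0

Info: h at 0 (size 2, align 2) → ends 2; a at 2 (size 2, align 2) → ends 4; pad 4 to align 8 for b; b at 8 (size 8, align 8) → ends 16; f at 16 (size 1, align 1) → ends 17; g at 17 (size 1, align 1) → ends 18; tail pad 6 to reach multiple of 8; total 24 bytes, alignment 8
width at 0 (size 4, align 1) → ends 4
height at 4 (size 1, align 1) → ends 5
channels at 5 (size 1, align 1) → ends 6
pitch at 6 (size 13, align 1) → ends 19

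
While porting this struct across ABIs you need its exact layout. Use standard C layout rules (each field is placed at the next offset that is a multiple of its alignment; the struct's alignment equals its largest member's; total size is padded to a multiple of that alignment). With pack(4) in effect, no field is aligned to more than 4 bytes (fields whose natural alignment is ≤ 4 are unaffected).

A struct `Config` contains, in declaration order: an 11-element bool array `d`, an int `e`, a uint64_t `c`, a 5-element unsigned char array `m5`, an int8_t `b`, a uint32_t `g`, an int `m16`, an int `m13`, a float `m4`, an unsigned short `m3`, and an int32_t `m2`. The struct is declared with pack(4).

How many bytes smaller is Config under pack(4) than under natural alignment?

0

natural layout:
  0..11  d  (11B, 1-aligned)
  11..12  -- padding (1B)
  12..16  e  (4B, 4-aligned)
  16..24  c  (8B, 8-aligned)
  24..29  m5  (5B, 1-aligned)
  29..30  b  (1B, 1-aligned)
  30..32  -- padding (2B)
  32..36  g  (4B, 4-aligned)
  36..40  m16  (4B, 4-aligned)
  40..44  m13  (4B, 4-aligned)
  44..48  m4  (4B, 4-aligned)
  48..50  m3  (2B, 2-aligned)
  50..52  -- padding (2B)
  52..56  m2  (4B, 4-aligned)
  sizeof = 56, alignof = 8
packed(4) layout:
  0..11  d  (11B, 1-aligned)
  11..12  -- padding (1B)
  12..16  e  (4B, 4-aligned)
  16..24  c  (8B, 4-aligned)
  24..29  m5  (5B, 1-aligned)
  29..30  b  (1B, 1-aligned)
  30..32  -- padding (2B)
  32..36  g  (4B, 4-aligned)
  36..40  m16  (4B, 4-aligned)
  40..44  m13  (4B, 4-aligned)
  44..48  m4  (4B, 4-aligned)
  48..50  m3  (2B, 2-aligned)
  50..52  -- padding (2B)
  52..56  m2  (4B, 4-aligned)
  sizeof = 56, alignof = 4
56 − 56 = 0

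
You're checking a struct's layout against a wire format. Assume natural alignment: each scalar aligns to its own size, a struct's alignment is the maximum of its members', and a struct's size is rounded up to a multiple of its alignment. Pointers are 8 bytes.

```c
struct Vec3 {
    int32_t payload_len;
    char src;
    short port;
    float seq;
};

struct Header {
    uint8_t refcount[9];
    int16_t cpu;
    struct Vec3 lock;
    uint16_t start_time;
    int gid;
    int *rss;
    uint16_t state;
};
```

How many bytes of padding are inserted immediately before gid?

2

Vec3: payload_len at 0 (size 4, align 4) → ends 4; src at 4 (size 1, align 1) → ends 5; pad 1 to align 2 for port; port at 6 (size 2, align 2) → ends 8; seq at 8 (size 4, align 4) → ends 12; total 12 bytes, alignment 4
refcount at 0 (size 9, align 1) → ends 9
pad 1 to align 2 for cpu
cpu at 10 (size 2, align 2) → ends 12
lock at 12 (size 12, align 4) → ends 24
start_time at 24 (size 2, align 2) → ends 26
pad 2 to align 4 for gid
gid at 28 (size 4, align 4) → ends 32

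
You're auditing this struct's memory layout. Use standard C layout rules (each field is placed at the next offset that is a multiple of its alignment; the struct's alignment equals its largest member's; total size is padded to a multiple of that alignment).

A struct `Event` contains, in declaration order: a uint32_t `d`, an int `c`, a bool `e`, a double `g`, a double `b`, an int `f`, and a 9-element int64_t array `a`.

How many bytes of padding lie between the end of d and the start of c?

0

d at 0 (size 4, align 4) → ends 4
c at 4 (size 4, align 4) → ends 8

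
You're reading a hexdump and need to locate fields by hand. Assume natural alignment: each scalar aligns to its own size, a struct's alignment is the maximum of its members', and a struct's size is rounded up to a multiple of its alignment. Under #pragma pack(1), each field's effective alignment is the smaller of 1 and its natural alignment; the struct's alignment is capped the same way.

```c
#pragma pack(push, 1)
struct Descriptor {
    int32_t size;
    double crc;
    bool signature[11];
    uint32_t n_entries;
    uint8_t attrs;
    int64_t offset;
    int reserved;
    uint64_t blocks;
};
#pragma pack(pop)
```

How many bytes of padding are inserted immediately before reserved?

0

@0: size [4B, align 1] → 4
@4: crc [8B, align 1] → 12
@12: signature [11B, align 1] → 23
@23: n_entries [4B, align 1] → 27
@27: attrs [1B, align 1] → 28
@28: offset [8B, align 1] → 36
@36: reserved [4B, align 1] → 40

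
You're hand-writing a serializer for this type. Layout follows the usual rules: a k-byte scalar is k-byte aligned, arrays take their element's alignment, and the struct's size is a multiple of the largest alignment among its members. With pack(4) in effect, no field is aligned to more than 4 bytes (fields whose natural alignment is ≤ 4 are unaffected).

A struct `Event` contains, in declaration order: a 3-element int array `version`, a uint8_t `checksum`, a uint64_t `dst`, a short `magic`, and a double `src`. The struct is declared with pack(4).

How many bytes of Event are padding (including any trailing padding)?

5

version at 0 (size 12, align 4) → ends 12
checksum at 12 (size 1, align 1) → ends 13
pad 3 to align 4 for dst
dst at 16 (size 8, align 4) → ends 24
magic at 24 (size 2, align 2) → ends 26
pad 2 to align 4 for src
src at 28 (size 8, align 4) → ends 36
total 36 bytes, alignment 4
data bytes 31, size 36 → padding 5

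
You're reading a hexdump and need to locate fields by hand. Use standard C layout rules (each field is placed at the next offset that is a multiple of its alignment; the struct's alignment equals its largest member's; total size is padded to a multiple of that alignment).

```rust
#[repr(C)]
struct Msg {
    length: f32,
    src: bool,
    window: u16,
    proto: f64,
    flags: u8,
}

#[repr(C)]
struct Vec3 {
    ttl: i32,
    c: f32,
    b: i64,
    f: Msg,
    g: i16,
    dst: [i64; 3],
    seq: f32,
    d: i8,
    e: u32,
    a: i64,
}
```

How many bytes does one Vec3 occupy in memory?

Msg: 0..4  length  (4B, 4-aligned); 4..5  src  (1B, 1-aligned); 5..6  -- padding (1B); 6..8  window  (2B, 2-aligned); 8..16  proto  (8B, 8-aligned); 16..17  flags  (1B, 1-aligned); 17..24  -- tail padding (7B); sizeof = 24, alignof = 8
0..4  ttl  (4B, 4-aligned)
4..8  c  (4B, 4-aligned)
8..16  b  (8B, 8-aligned)
16..40  f  (24B, 8-aligned)
40..42  g  (2B, 2-aligned)
42..48  -- padding (6B)
48..72  dst  (24B, 8-aligned)
72..76  seq  (4B, 4-aligned)
76..77  d  (1B, 1-aligned)
77..80  -- padding (3B)
80..84  e  (4B, 4-aligned)
84..88  -- padding (4B)
88..96  a  (8B, 8-aligned)
sizeof = 96, alignof = 8

96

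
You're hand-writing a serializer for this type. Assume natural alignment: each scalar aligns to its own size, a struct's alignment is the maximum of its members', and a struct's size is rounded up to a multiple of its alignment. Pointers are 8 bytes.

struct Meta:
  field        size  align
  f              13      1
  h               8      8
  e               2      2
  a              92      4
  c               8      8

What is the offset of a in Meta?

28

f at 0 (size 13, align 1) → ends 13
pad 3 to align 8 for h
h at 16 (size 8, align 8) → ends 24
e at 24 (size 2, align 2) → ends 26
pad 2 to align 4 for a
a at 28 (size 92, align 4) → ends 120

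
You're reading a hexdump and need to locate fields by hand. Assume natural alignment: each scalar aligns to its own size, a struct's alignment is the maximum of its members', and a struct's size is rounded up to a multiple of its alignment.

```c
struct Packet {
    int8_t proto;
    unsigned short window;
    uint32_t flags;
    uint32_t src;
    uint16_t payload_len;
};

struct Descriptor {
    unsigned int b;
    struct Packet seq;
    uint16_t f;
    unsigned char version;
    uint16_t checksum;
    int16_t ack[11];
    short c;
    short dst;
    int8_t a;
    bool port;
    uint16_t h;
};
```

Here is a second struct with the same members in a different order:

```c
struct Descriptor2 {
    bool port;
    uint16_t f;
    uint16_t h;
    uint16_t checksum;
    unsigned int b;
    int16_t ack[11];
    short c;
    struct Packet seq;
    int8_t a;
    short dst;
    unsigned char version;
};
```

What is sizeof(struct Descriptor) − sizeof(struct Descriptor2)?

-4

Packet: proto at 0 (size 1, align 1) → ends 1; pad 1 to align 2 for window; window at 2 (size 2, align 2) → ends 4; flags at 4 (size 4, align 4) → ends 8; src at 8 (size 4, align 4) → ends 12; payload_len at 12 (size 2, align 2) → ends 14; tail pad 2 to reach multiple of 4; total 16 bytes, alignment 4
b at 0 (size 4, align 4) → ends 4
seq at 4 (size 16, align 4) → ends 20
f at 20 (size 2, align 2) → ends 22
version at 22 (size 1, align 1) → ends 23
pad 1 to align 2 for checksum
checksum at 24 (size 2, align 2) → ends 26
ack at 26 (size 22, align 2) → ends 48
c at 48 (size 2, align 2) → ends 50
dst at 50 (size 2, align 2) → ends 52
a at 52 (size 1, align 1) → ends 53
port at 53 (size 1, align 1) → ends 54
h at 54 (size 2, align 2) → ends 56
total 56 bytes, alignment 4
— Descriptor2 —
port at 0 (size 1, align 1) → ends 1
pad 1 to align 2 for f
f at 2 (size 2, align 2) → ends 4
h at 4 (size 2, align 2) → ends 6
checksum at 6 (size 2, align 2) → ends 8
b at 8 (size 4, align 4) → ends 12
ack at 12 (size 22, align 2) → ends 34
c at 34 (size 2, align 2) → ends 36
seq at 36 (size 16, align 4) → ends 52
a at 52 (size 1, align 1) → ends 53
pad 1 to align 2 for dst
dst at 54 (size 2, align 2) → ends 56
version at 56 (size 1, align 1) → ends 57
tail pad 3 to reach multiple of 4
total 60 bytes, alignment 4
56 − 60 = -4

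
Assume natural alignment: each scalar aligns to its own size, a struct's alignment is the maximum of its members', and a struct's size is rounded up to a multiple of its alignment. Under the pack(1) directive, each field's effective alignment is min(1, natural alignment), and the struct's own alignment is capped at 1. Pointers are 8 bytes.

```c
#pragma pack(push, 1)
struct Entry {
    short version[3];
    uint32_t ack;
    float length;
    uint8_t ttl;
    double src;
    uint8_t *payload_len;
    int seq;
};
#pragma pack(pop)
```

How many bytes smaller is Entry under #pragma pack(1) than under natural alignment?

natural layout:
  @0: version [6B, align 2] → 6
  +2 pad (align 4)
  @8: ack [4B, align 4] → 12
  @12: length [4B, align 4] → 16
  @16: ttl [1B, align 1] → 17
  +7 pad (align 8)
  @24: src [8B, align 8] → 32
  @32: payload_len [8B, align 8] → 40
  @40: seq [4B, align 4] → 44
  +4 tail pad (align 8)
  size 48, align 8
packed(1) layout:
  @0: version [6B, align 1] → 6
  @6: ack [4B, align 1] → 10
  @10: length [4B, align 1] → 14
  @14: ttl [1B, align 1] → 15
  @15: src [8B, align 1] → 23
  @23: payload_len [8B, align 1] → 31
  @31: seq [4B, align 1] → 35
  size 35, align 1
48 − 35 = 13

13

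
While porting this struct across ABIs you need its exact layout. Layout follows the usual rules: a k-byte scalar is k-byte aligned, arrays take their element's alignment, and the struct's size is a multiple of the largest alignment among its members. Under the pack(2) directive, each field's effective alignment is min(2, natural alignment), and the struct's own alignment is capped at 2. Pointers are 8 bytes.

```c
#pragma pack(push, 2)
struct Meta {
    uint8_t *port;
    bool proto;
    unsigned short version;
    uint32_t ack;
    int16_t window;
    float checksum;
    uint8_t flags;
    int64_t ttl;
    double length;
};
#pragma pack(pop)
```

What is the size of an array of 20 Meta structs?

800

port at 0 (size 8, align 2) → ends 8
proto at 8 (size 1, align 1) → ends 9
pad 1 to align 2 for version
version at 10 (size 2, align 2) → ends 12
ack at 12 (size 4, align 2) → ends 16
window at 16 (size 2, align 2) → ends 18
checksum at 18 (size 4, align 2) → ends 22
flags at 22 (size 1, align 1) → ends 23
pad 1 to align 2 for ttl
ttl at 24 (size 8, align 2) → ends 32
length at 32 (size 8, align 2) → ends 40
total 40 bytes, alignment 2
array of 20: 20 × 40 = 800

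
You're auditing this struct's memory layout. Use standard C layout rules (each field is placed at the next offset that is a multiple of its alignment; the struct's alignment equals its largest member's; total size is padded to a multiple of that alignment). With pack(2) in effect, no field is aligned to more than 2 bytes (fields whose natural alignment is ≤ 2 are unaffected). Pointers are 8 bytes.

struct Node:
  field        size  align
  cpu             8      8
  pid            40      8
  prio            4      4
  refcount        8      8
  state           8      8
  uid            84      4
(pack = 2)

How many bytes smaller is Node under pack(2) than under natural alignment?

natural layout:
  0..8  cpu  (8B, 8-aligned)
  8..48  pid  (40B, 8-aligned)
  48..52  prio  (4B, 4-aligned)
  52..56  -- padding (4B)
  56..64  refcount  (8B, 8-aligned)
  64..72  state  (8B, 8-aligned)
  72..156  uid  (84B, 4-aligned)
  156..160  -- tail padding (4B)
  sizeof = 160, alignof = 8
packed(2) layout:
  0..8  cpu  (8B, 2-aligned)
  8..48  pid  (40B, 2-aligned)
  48..52  prio  (4B, 2-aligned)
  52..60  refcount  (8B, 2-aligned)
  60..68  state  (8B, 2-aligned)
  68..152  uid  (84B, 2-aligned)
  sizeof = 152, alignof = 2
160 − 152 = 8

8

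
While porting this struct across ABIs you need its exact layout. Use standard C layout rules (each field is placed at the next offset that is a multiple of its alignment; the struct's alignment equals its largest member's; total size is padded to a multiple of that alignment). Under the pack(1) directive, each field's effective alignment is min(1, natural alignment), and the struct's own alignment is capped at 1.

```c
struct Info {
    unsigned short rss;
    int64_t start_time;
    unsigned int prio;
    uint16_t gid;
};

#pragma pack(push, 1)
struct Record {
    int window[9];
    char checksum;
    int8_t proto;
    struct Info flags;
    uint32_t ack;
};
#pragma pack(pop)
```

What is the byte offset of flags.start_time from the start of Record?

46

Info: 0..2  rss  (2B, 2-aligned); 2..8  -- padding (6B); 8..16  start_time  (8B, 8-aligned); 16..20  prio  (4B, 4-aligned); 20..22  gid  (2B, 2-aligned); 22..24  -- tail padding (2B); sizeof = 24, alignof = 8
0..36  window  (36B, 1-aligned)
36..37  checksum  (1B, 1-aligned)
37..38  proto  (1B, 1-aligned)
38..62  flags  (24B, 1-aligned)
within Info: start_time at 8
38 + 8 = 46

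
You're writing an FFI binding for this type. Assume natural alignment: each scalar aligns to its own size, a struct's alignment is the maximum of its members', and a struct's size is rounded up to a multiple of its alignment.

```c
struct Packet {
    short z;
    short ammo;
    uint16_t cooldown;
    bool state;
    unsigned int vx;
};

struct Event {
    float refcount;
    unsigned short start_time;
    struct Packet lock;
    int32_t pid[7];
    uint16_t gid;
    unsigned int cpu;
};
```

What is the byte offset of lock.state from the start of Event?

14

Packet: z at 0 (size 2, align 2) → ends 2; ammo at 2 (size 2, align 2) → ends 4; cooldown at 4 (size 2, align 2) → ends 6; state at 6 (size 1, align 1) → ends 7; pad 1 to align 4 for vx; vx at 8 (size 4, align 4) → ends 12; total 12 bytes, alignment 4
refcount at 0 (size 4, align 4) → ends 4
start_time at 4 (size 2, align 2) → ends 6
pad 2 to align 4 for lock
lock at 8 (size 12, align 4) → ends 20
within Packet: state at 6
8 + 6 = 14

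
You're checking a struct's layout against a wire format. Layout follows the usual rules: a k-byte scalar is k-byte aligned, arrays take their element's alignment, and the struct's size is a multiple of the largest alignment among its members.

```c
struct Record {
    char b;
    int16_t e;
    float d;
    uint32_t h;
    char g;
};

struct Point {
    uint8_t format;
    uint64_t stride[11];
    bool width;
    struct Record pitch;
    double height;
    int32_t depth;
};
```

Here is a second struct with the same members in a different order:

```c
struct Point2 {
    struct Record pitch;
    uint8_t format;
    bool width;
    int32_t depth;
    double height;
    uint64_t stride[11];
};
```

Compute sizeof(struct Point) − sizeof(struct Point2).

Record: 0..1  b  (1B, 1-aligned); 1..2  -- padding (1B); 2..4  e  (2B, 2-aligned); 4..8  d  (4B, 4-aligned); 8..12  h  (4B, 4-aligned); 12..13  g  (1B, 1-aligned); 13..16  -- tail padding (3B); sizeof = 16, alignof = 4
0..1  format  (1B, 1-aligned)
1..8  -- padding (7B)
8..96  stride  (88B, 8-aligned)
96..97  width  (1B, 1-aligned)
97..100  -- padding (3B)
100..116  pitch  (16B, 4-aligned)
116..120  -- padding (4B)
120..128  height  (8B, 8-aligned)
128..132  depth  (4B, 4-aligned)
132..136  -- tail padding (4B)
sizeof = 136, alignof = 8
— Point2 —
0..16  pitch  (16B, 4-aligned)
16..17  format  (1B, 1-aligned)
17..18  width  (1B, 1-aligned)
18..20  -- padding (2B)
20..24  depth  (4B, 4-aligned)
24..32  height  (8B, 8-aligned)
32..120  stride  (88B, 8-aligned)
sizeof = 120, alignof = 8
136 − 120 = 16

16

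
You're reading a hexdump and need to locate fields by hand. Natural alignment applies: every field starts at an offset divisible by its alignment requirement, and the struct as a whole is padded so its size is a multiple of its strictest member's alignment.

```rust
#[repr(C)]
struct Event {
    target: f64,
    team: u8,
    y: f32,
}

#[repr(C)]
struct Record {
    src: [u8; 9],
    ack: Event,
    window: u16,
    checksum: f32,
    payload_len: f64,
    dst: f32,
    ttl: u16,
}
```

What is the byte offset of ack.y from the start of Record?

Event: target at 0 (size 8, align 8) → ends 8; team at 8 (size 1, align 1) → ends 9; pad 3 to align 4 for y; y at 12 (size 4, align 4) → ends 16; total 16 bytes, alignment 8
src at 0 (size 9, align 1) → ends 9
pad 7 to align 8 for ack
ack at 16 (size 16, align 8) → ends 32
within Event: y at 12
16 + 12 = 28

28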